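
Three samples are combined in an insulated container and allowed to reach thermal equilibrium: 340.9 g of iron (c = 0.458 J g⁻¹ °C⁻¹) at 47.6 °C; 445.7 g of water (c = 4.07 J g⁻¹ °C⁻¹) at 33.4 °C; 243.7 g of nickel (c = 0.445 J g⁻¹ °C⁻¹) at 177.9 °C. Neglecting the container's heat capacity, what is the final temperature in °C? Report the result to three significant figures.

Σ mᵢcᵢ(T − Tᵢ) = 0  ⇒  T = Σ mᵢcᵢTᵢ / Σ mᵢcᵢ
Σ mᵢcᵢ = 340.9×0.458 + 445.7×4.07 + 243.7×0.445 = 2078.5777
Σ mᵢcᵢTᵢ = 156.1322×47.6 + 1813.999×33.4 + 108.4465×177.9 = 87312
T = 87312 / 2078.5777 = 42.01 °C

T_f = 42.0 °C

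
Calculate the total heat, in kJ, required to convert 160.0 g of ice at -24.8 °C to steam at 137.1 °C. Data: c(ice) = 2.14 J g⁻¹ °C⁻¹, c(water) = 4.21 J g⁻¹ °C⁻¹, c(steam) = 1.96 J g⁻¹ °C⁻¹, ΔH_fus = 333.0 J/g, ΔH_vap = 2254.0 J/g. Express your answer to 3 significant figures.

q1 (heat ice -24.8→0.0 °C): 160.0 × 2.14 × 24.8 = 8492 J
q2 (melt at 0 °C): 160.0 × 333.0 = 53280 J
q3 (heat water 0.0→100.0 °C): 160.0 × 4.21 × 100.0 = 67360 J
q4 (vaporize at 100 °C): 160.0 × 2254.0 = 360640 J
q5 (heat steam 100.0→137.1 °C): 160.0 × 1.96 × 37.1 = 11635 J
Total: 8492 + 53280 + 67360 + 360640 + 11635 = 501407 J = 501 kJ

q = 501 kJ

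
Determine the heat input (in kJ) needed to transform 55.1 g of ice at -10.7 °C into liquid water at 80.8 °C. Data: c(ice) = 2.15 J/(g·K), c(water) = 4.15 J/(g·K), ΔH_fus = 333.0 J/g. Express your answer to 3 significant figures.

q1 (heat ice -10.7→0.0 °C): 55.1 × 2.15 × 10.7 = 1268 J
q2 (melt at 0 °C): 55.1 × 333.0 = 18348 J
q3 (heat water 0.0→80.8 °C): 55.1 × 4.15 × 80.8 = 18476 J
Total: 1268 + 18348 + 18476 = 38092 J = 38.1 kJ

q = 38.1 kJ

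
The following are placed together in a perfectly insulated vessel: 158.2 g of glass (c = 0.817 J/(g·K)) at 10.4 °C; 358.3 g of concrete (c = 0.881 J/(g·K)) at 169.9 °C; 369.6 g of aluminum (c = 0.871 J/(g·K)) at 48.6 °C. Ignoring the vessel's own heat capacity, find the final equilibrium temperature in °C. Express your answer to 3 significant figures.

Σ mᵢcᵢ(T − Tᵢ) = 0  ⇒  T = Σ mᵢcᵢTᵢ / Σ mᵢcᵢ
Σ mᵢcᵢ = 158.2×0.817 + 358.3×0.881 + 369.6×0.871 = 766.8333
Σ mᵢcᵢTᵢ = 129.2494×10.4 + 315.6623×169.9 + 321.9216×48.6 = 70621
T = 70621 / 766.8333 = 92.09 °C

T_f = 92.1 °C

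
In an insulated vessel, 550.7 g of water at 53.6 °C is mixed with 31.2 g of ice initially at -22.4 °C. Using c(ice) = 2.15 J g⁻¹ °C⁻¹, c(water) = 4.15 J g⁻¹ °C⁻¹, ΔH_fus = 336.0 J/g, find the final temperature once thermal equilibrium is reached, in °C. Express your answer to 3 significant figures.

Heat to bring ice to 0 °C and melt it: q₁ = 31.2×2.15×22.4 + 31.2×336.0 = 11986 J
Heat the water can supply cooling to 0 °C: 550.7×4.15×53.6 = 122498 J > q₁, so all ice melts.
Energy balance: 550.7×4.15×(53.6 − T) = 11986 + 31.2×4.15×(T − 0)
2285.405(53.6 − T) = 11986 + 129.48 T
122498 − 11986 = 2414.885 T
T = 110512 / 2414.885 = 45.76 °C

T_f = 45.8 °C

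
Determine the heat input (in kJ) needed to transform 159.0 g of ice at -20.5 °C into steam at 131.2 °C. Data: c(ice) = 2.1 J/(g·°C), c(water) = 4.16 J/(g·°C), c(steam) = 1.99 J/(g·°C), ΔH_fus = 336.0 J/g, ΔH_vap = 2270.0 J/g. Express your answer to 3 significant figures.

q = 497 kJ

q1 (heat ice -20.5→0.0 °C): 159.0 × 2.1 × 20.5 = 6845 J
q2 (melt at 0 °C): 159.0 × 336.0 = 53424 J
q3 (heat water 0.0→100.0 °C): 159.0 × 4.16 × 100.0 = 66144 J
q4 (vaporize at 100 °C): 159.0 × 2270.0 = 360930 J
q5 (heat steam 100.0→131.2 °C): 159.0 × 1.99 × 31.2 = 9872 J
Total: 6845 + 53424 + 66144 + 360930 + 9872 = 497215 J = 497 kJ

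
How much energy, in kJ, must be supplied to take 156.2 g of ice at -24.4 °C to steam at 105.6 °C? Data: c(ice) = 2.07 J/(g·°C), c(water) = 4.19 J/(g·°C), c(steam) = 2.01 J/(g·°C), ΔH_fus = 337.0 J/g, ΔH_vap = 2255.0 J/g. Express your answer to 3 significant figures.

q1 (heat ice -24.4→0.0 °C): 156.2 × 2.07 × 24.4 = 7889 J
q2 (melt at 0 °C): 156.2 × 337.0 = 52639 J
q3 (heat water 0.0→100.0 °C): 156.2 × 4.19 × 100.0 = 65448 J
q4 (vaporize at 100 °C): 156.2 × 2255.0 = 352231 J
q5 (heat steam 100.0→105.6 °C): 156.2 × 2.01 × 5.6 = 1758 J
Total: 7889 + 52639 + 65448 + 352231 + 1758 = 479965 J = 480 kJ

q = 480 kJ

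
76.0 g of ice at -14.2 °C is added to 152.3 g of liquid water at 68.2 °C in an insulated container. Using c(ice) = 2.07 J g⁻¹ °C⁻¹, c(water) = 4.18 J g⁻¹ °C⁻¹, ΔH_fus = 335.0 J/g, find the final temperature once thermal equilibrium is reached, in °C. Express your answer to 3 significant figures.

Heat to bring ice to 0 °C and melt it: q₁ = 76.0×2.07×14.2 + 76.0×335.0 = 27694 J
Heat the water can supply cooling to 0 °C: 152.3×4.18×68.2 = 43417.1 J > q₁, so all ice melts.
Energy balance: 152.3×4.18×(68.2 − T) = 27694 + 76.0×4.18×(T − 0)
636.614(68.2 − T) = 27694 + 317.68 T
43417.1 − 27694 = 954.294 T
T = 15723.1 / 954.294 = 16.48 °C

T_f = 16.5 °C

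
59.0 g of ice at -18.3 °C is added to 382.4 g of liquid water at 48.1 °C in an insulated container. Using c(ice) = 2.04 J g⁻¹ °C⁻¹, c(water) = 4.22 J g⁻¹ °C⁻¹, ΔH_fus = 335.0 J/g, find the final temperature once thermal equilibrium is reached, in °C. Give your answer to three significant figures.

T_f = 29.9 °C

Heat to bring ice to 0 °C and melt it: q₁ = 59.0×2.04×18.3 + 59.0×335.0 = 21968 J
Heat the water can supply cooling to 0 °C: 382.4×4.22×48.1 = 77620.3 J > q₁, so all ice melts.
Energy balance: 382.4×4.22×(48.1 − T) = 21968 + 59.0×4.22×(T − 0)
1613.728(48.1 − T) = 21968 + 248.98 T
77620.3 − 21968 = 1862.708 T
T = 55652.3 / 1862.708 = 29.88 °C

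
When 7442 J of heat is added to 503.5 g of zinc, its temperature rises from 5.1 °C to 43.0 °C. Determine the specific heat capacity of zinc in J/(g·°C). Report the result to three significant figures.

c = q / (m ΔT) = 7442 / (503.5 × 37.9)
c = 7442 / 19082.65 = 0.390 J/(g·°C)

c = 0.390 J/(g·°C)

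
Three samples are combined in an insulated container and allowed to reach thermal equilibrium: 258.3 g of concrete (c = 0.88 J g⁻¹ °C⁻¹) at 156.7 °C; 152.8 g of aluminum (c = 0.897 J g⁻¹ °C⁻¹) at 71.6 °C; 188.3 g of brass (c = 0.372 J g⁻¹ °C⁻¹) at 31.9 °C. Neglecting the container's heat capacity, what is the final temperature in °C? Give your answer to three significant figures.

Σ mᵢcᵢ(T − Tᵢ) = 0  ⇒  T = Σ mᵢcᵢTᵢ / Σ mᵢcᵢ
Σ mᵢcᵢ = 258.3×0.88 + 152.8×0.897 + 188.3×0.372 = 434.4132
Σ mᵢcᵢTᵢ = 227.304×156.7 + 137.0616×71.6 + 70.0476×31.9 = 47667
T = 47667 / 434.4132 = 109.7 °C

T_f = 110 °C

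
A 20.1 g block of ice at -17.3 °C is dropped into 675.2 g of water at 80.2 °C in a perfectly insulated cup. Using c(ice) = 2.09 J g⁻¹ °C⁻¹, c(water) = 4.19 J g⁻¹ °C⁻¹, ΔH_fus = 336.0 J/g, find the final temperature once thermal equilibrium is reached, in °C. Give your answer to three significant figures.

T_f = 75.3 °C

Heat to bring ice to 0 °C and melt it: q₁ = 20.1×2.09×17.3 + 20.1×336.0 = 7480.4 J
Heat the water can supply cooling to 0 °C: 675.2×4.19×80.2 = 226893 J > q₁, so all ice melts.
Energy balance: 675.2×4.19×(80.2 − T) = 7480.4 + 20.1×4.19×(T − 0)
2829.088(80.2 − T) = 7480.4 + 84.219 T
226893 − 7480.4 = 2913.307 T
T = 219412.6 / 2913.307 = 75.31 °C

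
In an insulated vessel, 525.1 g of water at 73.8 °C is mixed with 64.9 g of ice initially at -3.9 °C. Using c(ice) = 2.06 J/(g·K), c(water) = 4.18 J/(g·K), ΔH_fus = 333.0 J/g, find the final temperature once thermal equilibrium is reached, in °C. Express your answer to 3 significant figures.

T_f = 56.7 °C

Heat to bring ice to 0 °C and melt it: q₁ = 64.9×2.06×3.9 + 64.9×333.0 = 22133 J
Heat the water can supply cooling to 0 °C: 525.1×4.18×73.8 = 161985 J > q₁, so all ice melts.
Energy balance: 525.1×4.18×(73.8 − T) = 22133 + 64.9×4.18×(T − 0)
2194.918(73.8 − T) = 22133 + 271.282 T
161985 − 22133 = 2466.200 T
T = 139852 / 2466.200 = 56.71 °C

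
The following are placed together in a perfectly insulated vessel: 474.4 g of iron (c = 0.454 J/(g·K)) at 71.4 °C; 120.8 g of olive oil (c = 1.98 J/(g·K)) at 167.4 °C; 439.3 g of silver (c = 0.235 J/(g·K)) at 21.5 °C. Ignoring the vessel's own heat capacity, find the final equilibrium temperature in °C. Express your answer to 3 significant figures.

T_f = 103 °C

Σ mᵢcᵢ(T − Tᵢ) = 0  ⇒  T = Σ mᵢcᵢTᵢ / Σ mᵢcᵢ
Σ mᵢcᵢ = 474.4×0.454 + 120.8×1.98 + 439.3×0.235 = 557.7971
Σ mᵢcᵢTᵢ = 215.3776×71.4 + 239.184×167.4 + 103.2355×21.5 = 57637
T = 57637 / 557.7971 = 103.3 °C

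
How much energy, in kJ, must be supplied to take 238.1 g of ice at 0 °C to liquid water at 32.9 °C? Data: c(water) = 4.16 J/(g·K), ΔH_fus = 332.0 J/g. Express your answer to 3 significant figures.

q1 (melt at 0 °C): 238.1 × 332.0 = 79049 J
q2 (heat water 0.0→32.9 °C): 238.1 × 4.16 × 32.9 = 32587 J
Total: 79049 + 32587 = 111636 J = 112 kJ

q = 112 kJ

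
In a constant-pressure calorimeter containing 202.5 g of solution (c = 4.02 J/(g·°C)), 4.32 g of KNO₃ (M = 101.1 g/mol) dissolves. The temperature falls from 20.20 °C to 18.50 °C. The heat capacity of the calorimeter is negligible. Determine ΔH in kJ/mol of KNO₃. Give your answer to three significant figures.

|ΔT| = |18.50 − 20.20| = 1.70 °C
|q_surr| = (202.5 × 4.02) × 1.70 = 814.05 × 1.70 = 1384 J
n(KNO₃) = 4.32 / 101.1 = 0.04273 mol
Temperature fell, so q_rxn = +|q_surr| = 1.384 kJ
ΔH = q_rxn / n = 32.39 kJ/mol

ΔH = 32.4 kJ/mol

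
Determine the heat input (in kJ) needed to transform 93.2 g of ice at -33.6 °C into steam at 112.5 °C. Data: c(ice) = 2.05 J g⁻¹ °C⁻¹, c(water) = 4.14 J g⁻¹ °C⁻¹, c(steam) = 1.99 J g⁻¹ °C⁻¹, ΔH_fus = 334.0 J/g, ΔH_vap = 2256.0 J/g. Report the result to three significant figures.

q1 (heat ice -33.6→0.0 °C): 93.2 × 2.05 × 33.6 = 6420 J
q2 (melt at 0 °C): 93.2 × 334.0 = 31129 J
q3 (heat water 0.0→100.0 °C): 93.2 × 4.14 × 100.0 = 38585 J
q4 (vaporize at 100 °C): 93.2 × 2256.0 = 210259 J
q5 (heat steam 100.0→112.5 °C): 93.2 × 1.99 × 12.5 = 2318 J
Total: 6420 + 31129 + 38585 + 210259 + 2318 = 288711 J = 289 kJ

q = 289 kJ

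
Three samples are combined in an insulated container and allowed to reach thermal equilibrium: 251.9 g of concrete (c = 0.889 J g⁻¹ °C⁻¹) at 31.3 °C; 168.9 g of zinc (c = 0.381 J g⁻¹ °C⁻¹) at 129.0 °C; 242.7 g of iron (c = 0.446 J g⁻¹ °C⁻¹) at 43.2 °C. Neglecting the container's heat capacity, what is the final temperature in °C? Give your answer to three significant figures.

Σ mᵢcᵢ(T − Tᵢ) = 0  ⇒  T = Σ mᵢcᵢTᵢ / Σ mᵢcᵢ
Σ mᵢcᵢ = 251.9×0.889 + 168.9×0.381 + 242.7×0.446 = 396.5342
Σ mᵢcᵢTᵢ = 223.9391×31.3 + 64.3509×129.0 + 108.2442×43.2 = 19987
T = 19987 / 396.5342 = 50.40 °C

T_f = 50.4 °C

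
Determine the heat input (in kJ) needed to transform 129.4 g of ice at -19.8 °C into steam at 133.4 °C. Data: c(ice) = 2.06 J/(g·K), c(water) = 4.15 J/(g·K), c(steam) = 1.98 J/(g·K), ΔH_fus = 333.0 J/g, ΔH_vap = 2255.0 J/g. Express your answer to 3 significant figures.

q = 402 kJ

q1 (heat ice -19.8→0.0 °C): 129.4 × 2.06 × 19.8 = 5278 J
q2 (melt at 0 °C): 129.4 × 333.0 = 43090 J
q3 (heat water 0.0→100.0 °C): 129.4 × 4.15 × 100.0 = 53701 J
q4 (vaporize at 100 °C): 129.4 × 2255.0 = 291797 J
q5 (heat steam 100.0→133.4 °C): 129.4 × 1.98 × 33.4 = 8557 J
Total: 5278 + 43090 + 53701 + 291797 + 8557 = 402423 J = 402 kJ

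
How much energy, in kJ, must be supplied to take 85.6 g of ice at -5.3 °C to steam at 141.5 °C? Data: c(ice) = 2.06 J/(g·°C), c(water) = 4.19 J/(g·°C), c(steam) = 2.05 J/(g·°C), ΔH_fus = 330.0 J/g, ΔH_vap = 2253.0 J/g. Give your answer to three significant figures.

q = 265 kJ

q1 (heat ice -5.3→0.0 °C): 85.6 × 2.06 × 5.3 = 935 J
q2 (melt at 0 °C): 85.6 × 330.0 = 28248 J
q3 (heat water 0.0→100.0 °C): 85.6 × 4.19 × 100.0 = 35866 J
q4 (vaporize at 100 °C): 85.6 × 2253.0 = 192857 J
q5 (heat steam 100.0→141.5 °C): 85.6 × 2.05 × 41.5 = 7282 J
Total: 935 + 28248 + 35866 + 192857 + 7282 = 265188 J = 265 kJ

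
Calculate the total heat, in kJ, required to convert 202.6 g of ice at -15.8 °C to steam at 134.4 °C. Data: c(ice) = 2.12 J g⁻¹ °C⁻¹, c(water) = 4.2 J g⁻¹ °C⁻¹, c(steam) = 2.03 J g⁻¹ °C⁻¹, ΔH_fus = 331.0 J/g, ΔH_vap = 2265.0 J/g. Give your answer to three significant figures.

q = 632 kJ

q1 (heat ice -15.8→0.0 °C): 202.6 × 2.12 × 15.8 = 6786 J
q2 (melt at 0 °C): 202.6 × 331.0 = 67061 J
q3 (heat water 0.0→100.0 °C): 202.6 × 4.2 × 100.0 = 85092 J
q4 (vaporize at 100 °C): 202.6 × 2265.0 = 458889 J
q5 (heat steam 100.0→134.4 °C): 202.6 × 2.03 × 34.4 = 14148 J
Total: 6786 + 67061 + 85092 + 458889 + 14148 = 631976 J = 632 kJ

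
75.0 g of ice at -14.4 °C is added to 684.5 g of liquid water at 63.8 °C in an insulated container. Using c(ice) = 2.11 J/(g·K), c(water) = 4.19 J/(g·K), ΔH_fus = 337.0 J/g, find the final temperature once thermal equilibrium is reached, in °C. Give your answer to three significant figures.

Heat to bring ice to 0 °C and melt it: q₁ = 75.0×2.11×14.4 + 75.0×337.0 = 27554 J
Heat the water can supply cooling to 0 °C: 684.5×4.19×63.8 = 182982 J > q₁, so all ice melts.
Energy balance: 684.5×4.19×(63.8 − T) = 27554 + 75.0×4.19×(T − 0)
2868.055(63.8 − T) = 27554 + 314.25 T
182982 − 27554 = 3182.305 T
T = 155428 / 3182.305 = 48.84 °C

T_f = 48.8 °C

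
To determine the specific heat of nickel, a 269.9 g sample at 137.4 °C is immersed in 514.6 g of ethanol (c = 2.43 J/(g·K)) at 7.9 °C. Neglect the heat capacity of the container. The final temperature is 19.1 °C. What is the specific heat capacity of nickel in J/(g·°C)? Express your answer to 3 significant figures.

q_gained = (514.6 × 2.43) × (19.1 − 7.9) = 14010 J
q_lost = 269.9 × c × (137.4 − 19.1) = 31929.17 c
Set equal: c = 14010 / 31929.17 = 0.439 J/(g·°C)

c = 0.439 J/(g·°C)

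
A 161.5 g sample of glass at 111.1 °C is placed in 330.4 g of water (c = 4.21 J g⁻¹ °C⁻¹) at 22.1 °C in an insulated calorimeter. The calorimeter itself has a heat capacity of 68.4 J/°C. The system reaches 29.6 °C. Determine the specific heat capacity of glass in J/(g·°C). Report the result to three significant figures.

c = 0.832 J/(g·°C)

q_gained = (330.4 × 4.21 + 68.4) × (29.6 − 22.1) = 10950 J
q_lost = 161.5 × c × (111.1 − 29.6) = 13162.25 c
Set equal: c = 10950 / 13162.25 = 0.832 J/(g·°C)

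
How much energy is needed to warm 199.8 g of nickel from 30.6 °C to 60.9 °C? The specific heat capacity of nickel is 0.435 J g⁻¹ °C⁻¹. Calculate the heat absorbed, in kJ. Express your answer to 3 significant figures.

q = m c ΔT = 199.8 × 0.435 × (60.9 − 30.6)
q = 199.8 × 0.435 × 30.3 = 2633 J = 2.63 kJ

q = 2.63 kJ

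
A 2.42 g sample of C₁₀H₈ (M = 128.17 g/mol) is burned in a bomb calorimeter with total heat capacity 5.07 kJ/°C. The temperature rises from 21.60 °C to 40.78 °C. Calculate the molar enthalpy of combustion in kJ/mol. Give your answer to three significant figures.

ΔT = 40.78 − 21.60 = 19.18 °C
q_cal = C_cal × ΔT = 5.07 × 19.18 = 97.2426 kJ
n = 2.42 / 128.17 = 0.01888 mol
q_rxn = −q_cal = -97.2426 kJ
ΔH = -97.2426 / 0.01888 = -5151 kJ/mol

ΔH = -5150 kJ/mol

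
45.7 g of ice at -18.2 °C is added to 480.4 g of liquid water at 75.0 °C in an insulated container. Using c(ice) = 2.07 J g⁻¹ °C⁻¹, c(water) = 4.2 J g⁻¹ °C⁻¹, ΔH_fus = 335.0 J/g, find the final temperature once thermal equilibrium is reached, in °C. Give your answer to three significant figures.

T_f = 60.8 °C

Heat to bring ice to 0 °C and melt it: q₁ = 45.7×2.07×18.2 + 45.7×335.0 = 17031 J
Heat the water can supply cooling to 0 °C: 480.4×4.2×75.0 = 151326 J > q₁, so all ice melts.
Energy balance: 480.4×4.2×(75.0 − T) = 17031 + 45.7×4.2×(T − 0)
2017.68(75.0 − T) = 17031 + 191.94 T
151326 − 17031 = 2209.62 T
T = 134295 / 2209.62 = 60.78 °C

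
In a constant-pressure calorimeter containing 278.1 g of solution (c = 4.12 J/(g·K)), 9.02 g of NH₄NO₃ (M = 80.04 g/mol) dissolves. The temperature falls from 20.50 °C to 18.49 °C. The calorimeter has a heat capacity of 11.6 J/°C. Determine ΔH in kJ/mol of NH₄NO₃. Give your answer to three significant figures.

|ΔT| = |18.49 − 20.50| = 2.01 °C
|q_surr| = (278.1 × 4.12 + 11.6) × 2.01 = 1157.372 × 2.01 = 2326 J
n(NH₄NO₃) = 9.02 / 80.04 = 0.1127 mol
Temperature fell, so q_rxn = +|q_surr| = 2.326 kJ
ΔH = q_rxn / n = 20.64 kJ/mol

ΔH = 20.6 kJ/mol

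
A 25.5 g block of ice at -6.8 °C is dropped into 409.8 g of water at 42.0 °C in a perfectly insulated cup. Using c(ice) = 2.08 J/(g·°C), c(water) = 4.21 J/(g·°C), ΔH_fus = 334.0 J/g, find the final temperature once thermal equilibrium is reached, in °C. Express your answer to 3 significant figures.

Heat to bring ice to 0 °C and melt it: q₁ = 25.5×2.08×6.8 + 25.5×334.0 = 8877.7 J
Heat the water can supply cooling to 0 °C: 409.8×4.21×42.0 = 72460.8 J > q₁, so all ice melts.
Energy balance: 409.8×4.21×(42.0 − T) = 8877.7 + 25.5×4.21×(T − 0)
1725.258(42.0 − T) = 8877.7 + 107.355 T
72460.8 − 8877.7 = 1832.613 T
T = 63583.1 / 1832.613 = 34.70 °C

T_f = 34.7 °C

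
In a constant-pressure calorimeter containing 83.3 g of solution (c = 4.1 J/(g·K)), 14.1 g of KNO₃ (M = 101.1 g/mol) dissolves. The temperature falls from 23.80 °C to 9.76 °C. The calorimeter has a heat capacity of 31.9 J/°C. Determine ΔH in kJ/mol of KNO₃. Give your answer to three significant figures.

ΔH = 37.6 kJ/mol

|ΔT| = |9.76 − 23.80| = 14.04 °C
|q_surr| = (83.3 × 4.1 + 31.9) × 14.04 = 373.43 × 14.04 = 5243 J
n(KNO₃) = 14.1 / 101.1 = 0.1395 mol
Temperature fell, so q_rxn = +|q_surr| = 5.243 kJ
ΔH = q_rxn / n = 37.58 kJ/mol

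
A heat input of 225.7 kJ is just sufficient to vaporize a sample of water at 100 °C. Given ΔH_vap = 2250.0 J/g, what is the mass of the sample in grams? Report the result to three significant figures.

m = 100 g

m = q / ΔH_vap = 225700 J / 2250.0 J/g = 100 g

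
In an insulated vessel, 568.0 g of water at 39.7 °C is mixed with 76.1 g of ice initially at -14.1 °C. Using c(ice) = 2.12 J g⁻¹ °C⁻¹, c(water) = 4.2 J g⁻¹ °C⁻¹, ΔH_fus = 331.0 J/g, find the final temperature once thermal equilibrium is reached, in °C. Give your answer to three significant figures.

T_f = 24.9 °C

Heat to bring ice to 0 °C and melt it: q₁ = 76.1×2.12×14.1 + 76.1×331.0 = 27464 J
Heat the water can supply cooling to 0 °C: 568.0×4.2×39.7 = 94708.3 J > q₁, so all ice melts.
Energy balance: 568.0×4.2×(39.7 − T) = 27464 + 76.1×4.2×(T − 0)
2385.6(39.7 − T) = 27464 + 319.62 T
94708.3 − 27464 = 2705.22 T
T = 67244.3 / 2705.22 = 24.86 °C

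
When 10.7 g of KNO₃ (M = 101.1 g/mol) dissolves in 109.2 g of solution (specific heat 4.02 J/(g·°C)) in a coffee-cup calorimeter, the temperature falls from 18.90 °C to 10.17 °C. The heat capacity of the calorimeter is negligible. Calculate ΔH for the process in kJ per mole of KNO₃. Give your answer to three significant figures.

|ΔT| = |10.17 − 18.90| = 8.73 °C
|q_surr| = (109.2 × 4.02) × 8.73 = 438.984 × 8.73 = 3832 J
n(KNO₃) = 10.7 / 101.1 = 0.1058 mol
Temperature fell, so q_rxn = +|q_surr| = 3.832 kJ
ΔH = q_rxn / n = 36.22 kJ/mol

ΔH = 36.2 kJ/mol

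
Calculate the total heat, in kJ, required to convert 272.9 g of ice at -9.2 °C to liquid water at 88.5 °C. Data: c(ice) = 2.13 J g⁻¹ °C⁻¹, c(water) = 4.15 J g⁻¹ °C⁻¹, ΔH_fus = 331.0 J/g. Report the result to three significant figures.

q = 196 kJ

q1 (heat ice -9.2→0.0 °C): 272.9 × 2.13 × 9.2 = 5348 J
q2 (melt at 0 °C): 272.9 × 331.0 = 90330 J
q3 (heat water 0.0→88.5 °C): 272.9 × 4.15 × 88.5 = 100229 J
Total: 5348 + 90330 + 100229 = 195907 J = 196 kJ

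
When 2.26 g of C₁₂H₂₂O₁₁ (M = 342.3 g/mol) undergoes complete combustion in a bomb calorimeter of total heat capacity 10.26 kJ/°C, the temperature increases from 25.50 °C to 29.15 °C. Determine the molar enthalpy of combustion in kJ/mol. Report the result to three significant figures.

ΔH = -5670 kJ/mol

ΔT = 29.15 − 25.50 = 3.65 °C
q_cal = C_cal × ΔT = 10.26 × 3.65 = 37.449 kJ
n = 2.26 / 342.3 = 0.006602 mol
q_rxn = −q_cal = -37.449 kJ
ΔH = -37.449 / 0.006602 = -5672 kJ/mol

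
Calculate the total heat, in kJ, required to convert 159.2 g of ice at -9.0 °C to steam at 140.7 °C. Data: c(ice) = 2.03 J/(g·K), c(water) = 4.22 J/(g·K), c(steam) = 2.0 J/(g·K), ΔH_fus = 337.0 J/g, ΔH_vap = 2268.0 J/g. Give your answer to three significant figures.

q1 (heat ice -9.0→0.0 °C): 159.2 × 2.03 × 9.0 = 2909 J
q2 (melt at 0 °C): 159.2 × 337.0 = 53650 J
q3 (heat water 0.0→100.0 °C): 159.2 × 4.22 × 100.0 = 67182 J
q4 (vaporize at 100 °C): 159.2 × 2268.0 = 361066 J
q5 (heat steam 100.0→140.7 °C): 159.2 × 2.0 × 40.7 = 12959 J
Total: 2909 + 53650 + 67182 + 361066 + 12959 = 497766 J = 498 kJ

q = 498 kJ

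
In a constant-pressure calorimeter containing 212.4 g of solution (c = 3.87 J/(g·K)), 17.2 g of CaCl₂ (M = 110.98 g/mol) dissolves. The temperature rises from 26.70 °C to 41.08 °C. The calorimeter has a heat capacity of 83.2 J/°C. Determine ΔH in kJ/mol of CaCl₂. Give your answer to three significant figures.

|ΔT| = |41.08 − 26.70| = 14.38 °C
|q_surr| = (212.4 × 3.87 + 83.2) × 14.38 = 905.188 × 14.38 = 13020 J
n(CaCl₂) = 17.2 / 110.98 = 0.1550 mol
Temperature rose, so q_rxn = −|q_surr| = -13.02 kJ
ΔH = q_rxn / n = -84.00 kJ/mol

ΔH = -84.0 kJ/mol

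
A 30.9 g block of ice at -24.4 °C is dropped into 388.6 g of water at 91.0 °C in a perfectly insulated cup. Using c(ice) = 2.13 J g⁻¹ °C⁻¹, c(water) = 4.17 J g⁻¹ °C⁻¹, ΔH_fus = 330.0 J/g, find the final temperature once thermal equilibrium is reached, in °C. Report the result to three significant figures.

Heat to bring ice to 0 °C and melt it: q₁ = 30.9×2.13×24.4 + 30.9×330.0 = 11803 J
Heat the water can supply cooling to 0 °C: 388.6×4.17×91.0 = 147462 J > q₁, so all ice melts.
Energy balance: 388.6×4.17×(91.0 − T) = 11803 + 30.9×4.17×(T − 0)
1620.462(91.0 − T) = 11803 + 128.853 T
147462 − 11803 = 1749.315 T
T = 135659 / 1749.315 = 77.5498 °C

T_f = 77.5 °C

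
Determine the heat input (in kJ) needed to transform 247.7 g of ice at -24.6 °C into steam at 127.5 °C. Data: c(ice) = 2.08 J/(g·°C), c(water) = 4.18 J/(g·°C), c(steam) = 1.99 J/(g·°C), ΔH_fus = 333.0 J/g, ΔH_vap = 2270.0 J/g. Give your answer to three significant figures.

q1 (heat ice -24.6→0.0 °C): 247.7 × 2.08 × 24.6 = 12674 J
q2 (melt at 0 °C): 247.7 × 333.0 = 82484 J
q3 (heat water 0.0→100.0 °C): 247.7 × 4.18 × 100.0 = 103539 J
q4 (vaporize at 100 °C): 247.7 × 2270.0 = 562279 J
q5 (heat steam 100.0→127.5 °C): 247.7 × 1.99 × 27.5 = 13555 J
Total: 12674 + 82484 + 103539 + 562279 + 13555 = 774531 J = 775 kJ

q = 775 kJ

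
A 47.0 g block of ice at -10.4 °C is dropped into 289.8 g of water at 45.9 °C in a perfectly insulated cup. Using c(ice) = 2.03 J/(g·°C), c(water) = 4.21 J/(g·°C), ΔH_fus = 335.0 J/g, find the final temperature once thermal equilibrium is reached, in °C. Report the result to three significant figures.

T_f = 27.7 °C

Heat to bring ice to 0 °C and melt it: q₁ = 47.0×2.03×10.4 + 47.0×335.0 = 16737 J
Heat the water can supply cooling to 0 °C: 289.8×4.21×45.9 = 56000.7 J > q₁, so all ice melts.
Energy balance: 289.8×4.21×(45.9 − T) = 16737 + 47.0×4.21×(T − 0)
1220.058(45.9 − T) = 16737 + 197.87 T
56000.7 − 16737 = 1417.928 T
T = 39263.7 / 1417.928 = 27.69 °C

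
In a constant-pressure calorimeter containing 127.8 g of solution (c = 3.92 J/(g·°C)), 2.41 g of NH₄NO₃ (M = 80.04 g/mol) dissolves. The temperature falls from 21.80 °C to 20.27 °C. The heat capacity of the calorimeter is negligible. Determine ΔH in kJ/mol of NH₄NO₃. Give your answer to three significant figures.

|ΔT| = |20.27 − 21.80| = 1.53 °C
|q_surr| = (127.8 × 3.92) × 1.53 = 500.976 × 1.53 = 766.5 J
n(NH₄NO₃) = 2.41 / 80.04 = 0.03011 mol
Temperature fell, so q_rxn = +|q_surr| = 0.7665 kJ
ΔH = q_rxn / n = 25.46 kJ/mol

ΔH = 25.5 kJ/mol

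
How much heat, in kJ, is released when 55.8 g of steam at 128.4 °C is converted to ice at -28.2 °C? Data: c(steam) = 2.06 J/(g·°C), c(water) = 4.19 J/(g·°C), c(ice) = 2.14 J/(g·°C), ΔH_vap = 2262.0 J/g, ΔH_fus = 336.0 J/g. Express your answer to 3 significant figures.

q1 (cool steam 128.4→100 °C): 55.8 × 2.06 × 28.4 = 3265 J
q2 (condense at 100 °C): 55.8 × 2262.0 = 126220 J
q3 (cool water 100→0 °C): 55.8 × 4.19 × 100.0 = 23380 J
q4 (freeze at 0 °C): 55.8 × 336.0 = 18749 J
q5 (cool ice 0→-28.2 °C): 55.8 × 2.14 × 28.2 = 3367 J
Total: 3265 + 126220 + 23380 + 18749 + 3367 = 174981 J = 175 kJ

q = 175 kJ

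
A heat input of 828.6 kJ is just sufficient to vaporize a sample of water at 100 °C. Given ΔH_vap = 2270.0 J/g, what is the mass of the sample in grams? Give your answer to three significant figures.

m = 365 g

m = q / ΔH_vap = 828600 J / 2270.0 J/g = 365 g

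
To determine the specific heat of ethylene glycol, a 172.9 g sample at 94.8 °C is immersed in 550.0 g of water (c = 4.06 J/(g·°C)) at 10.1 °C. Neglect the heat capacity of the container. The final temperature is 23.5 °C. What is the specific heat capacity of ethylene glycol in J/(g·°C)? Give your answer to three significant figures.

c = 2.43 J/(g·°C)

q_gained = (550.0 × 4.06) × (23.5 − 10.1) = 29920 J
q_lost = 172.9 × c × (94.8 − 23.5) = 12327.77 c
Set equal: c = 29920 / 12327.77 = 2.43 J/(g·°C)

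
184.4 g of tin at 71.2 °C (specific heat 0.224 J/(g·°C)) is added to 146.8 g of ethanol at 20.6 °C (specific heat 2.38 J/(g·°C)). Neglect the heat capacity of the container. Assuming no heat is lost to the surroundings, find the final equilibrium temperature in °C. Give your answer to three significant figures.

T_f = 25.9 °C

Heat lost by tin = heat gained by ethanol.
(184.4)(0.224)(71.2 − T) = (146.8)(2.38)(T − 20.6)
41.3056 (71.2 − T) = 349.384 (T − 20.6)
2941.0 − 41.3056 T = 349.384 T − 7197.3
10138.3 = 390.6896 T
T = 25.9498 °C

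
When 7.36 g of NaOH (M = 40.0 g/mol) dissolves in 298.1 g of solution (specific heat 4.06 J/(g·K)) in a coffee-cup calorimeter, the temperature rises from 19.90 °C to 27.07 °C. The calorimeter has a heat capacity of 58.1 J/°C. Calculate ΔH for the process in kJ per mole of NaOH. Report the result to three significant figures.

|ΔT| = |27.07 − 19.90| = 7.17 °C
|q_surr| = (298.1 × 4.06 + 58.1) × 7.17 = 1268.386 × 7.17 = 9094 J
n(NaOH) = 7.36 / 40.0 = 0.1840 mol
Temperature rose, so q_rxn = −|q_surr| = -9.094 kJ
ΔH = q_rxn / n = -49.42 kJ/mol

ΔH = -49.4 kJ/mol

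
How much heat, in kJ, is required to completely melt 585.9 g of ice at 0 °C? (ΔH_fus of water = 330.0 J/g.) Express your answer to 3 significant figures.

q = 193 kJ

q = m × ΔH_fus = 585.9 × 330.0 = 193300 J = 193 kJ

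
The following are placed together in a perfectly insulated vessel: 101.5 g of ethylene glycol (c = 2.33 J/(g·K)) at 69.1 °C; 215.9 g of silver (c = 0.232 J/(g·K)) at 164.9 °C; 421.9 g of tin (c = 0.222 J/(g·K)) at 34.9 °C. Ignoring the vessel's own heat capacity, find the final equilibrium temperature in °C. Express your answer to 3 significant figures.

Σ mᵢcᵢ(T − Tᵢ) = 0  ⇒  T = Σ mᵢcᵢTᵢ / Σ mᵢcᵢ
Σ mᵢcᵢ = 101.5×2.33 + 215.9×0.232 + 421.9×0.222 = 380.2456
Σ mᵢcᵢTᵢ = 236.495×69.1 + 50.0888×164.9 + 93.6618×34.9 = 27870
T = 27870 / 380.2456 = 73.29 °C

T_f = 73.3 °C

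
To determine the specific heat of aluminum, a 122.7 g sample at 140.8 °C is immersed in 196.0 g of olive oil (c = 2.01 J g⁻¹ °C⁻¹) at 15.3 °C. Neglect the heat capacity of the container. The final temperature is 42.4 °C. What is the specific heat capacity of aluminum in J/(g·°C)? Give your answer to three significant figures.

c = 0.884 J/(g·°C)

q_gained = (196.0 × 2.01) × (42.4 − 15.3) = 10676 J
q_lost = 122.7 × c × (140.8 − 42.4) = 12073.68 c
Set equal: c = 10676 / 12073.68 = 0.884 J/(g·°C)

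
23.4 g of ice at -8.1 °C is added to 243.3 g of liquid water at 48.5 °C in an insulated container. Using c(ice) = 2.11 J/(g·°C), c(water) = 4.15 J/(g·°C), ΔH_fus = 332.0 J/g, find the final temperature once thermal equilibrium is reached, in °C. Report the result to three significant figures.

T_f = 36.9 °C

Heat to bring ice to 0 °C and melt it: q₁ = 23.4×2.11×8.1 + 23.4×332.0 = 8168.7 J
Heat the water can supply cooling to 0 °C: 243.3×4.15×48.5 = 48970.2 J > q₁, so all ice melts.
Energy balance: 243.3×4.15×(48.5 − T) = 8168.7 + 23.4×4.15×(T − 0)
1009.695(48.5 − T) = 8168.7 + 97.11 T
48970.2 − 8168.7 = 1106.805 T
T = 40801.5 / 1106.805 = 36.86 °C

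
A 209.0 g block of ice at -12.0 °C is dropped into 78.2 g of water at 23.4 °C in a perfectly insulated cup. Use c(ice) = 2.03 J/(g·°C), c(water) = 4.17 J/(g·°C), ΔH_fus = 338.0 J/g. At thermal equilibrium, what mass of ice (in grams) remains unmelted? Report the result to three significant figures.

Heat to warm all ice to 0 °C: 209.0×2.03×12.0 = 5091.2 J
Heat released by water cooling to 0 °C: 78.2×4.17×23.4 = 7630.6 J
7630.6 J < 5091.2 + 209.0×338.0 = 75733.2 J, so not all ice melts; final T = 0 °C.
Heat left for melting: 7630.6 − 5091.2 = 2539.4 J
Mass melted = 2539.4 / 338.0 = 7.513 g
Ice remaining = 209.0 − 7.513 = 201.487 g

m_ice remaining = 201 g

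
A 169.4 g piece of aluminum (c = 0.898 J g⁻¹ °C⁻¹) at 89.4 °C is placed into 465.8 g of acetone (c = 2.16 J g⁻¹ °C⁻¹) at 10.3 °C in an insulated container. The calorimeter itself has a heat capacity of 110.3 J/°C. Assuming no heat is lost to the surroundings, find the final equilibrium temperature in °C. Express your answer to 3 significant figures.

Heat lost by aluminum = heat gained by acetone + calorimeter.
(169.4)(0.898)(89.4 − T) = [(465.8)(2.16) + 110.3](T − 10.3)
152.1212 (89.4 − T) = 1116.428 (T − 10.3)
13600 − 152.1212 T = 1116.428 T − 11499
25099 = 1268.5492 T
T = 19.79 °C

T_f = 19.8 °C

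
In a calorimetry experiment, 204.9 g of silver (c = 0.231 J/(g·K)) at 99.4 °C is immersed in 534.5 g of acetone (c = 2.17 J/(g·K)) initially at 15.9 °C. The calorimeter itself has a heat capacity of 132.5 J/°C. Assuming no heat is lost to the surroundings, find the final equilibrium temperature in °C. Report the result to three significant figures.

T_f = 18.9 °C

Heat lost by silver = heat gained by acetone + calorimeter.
(204.9)(0.231)(99.4 − T) = [(534.5)(2.17) + 132.5](T − 15.9)
47.3319 (99.4 − T) = 1292.365 (T − 15.9)
4704.8 − 47.3319 T = 1292.365 T − 20549
25253.8 = 1339.6969 T
T = 18.85 °C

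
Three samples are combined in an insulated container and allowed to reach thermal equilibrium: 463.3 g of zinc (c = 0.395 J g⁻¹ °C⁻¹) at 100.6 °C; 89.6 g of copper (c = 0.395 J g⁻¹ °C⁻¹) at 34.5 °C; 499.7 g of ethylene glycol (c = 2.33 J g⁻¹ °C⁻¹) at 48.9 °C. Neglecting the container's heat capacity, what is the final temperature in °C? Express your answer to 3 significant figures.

Σ mᵢcᵢ(T − Tᵢ) = 0  ⇒  T = Σ mᵢcᵢTᵢ / Σ mᵢcᵢ
Σ mᵢcᵢ = 463.3×0.395 + 89.6×0.395 + 499.7×2.33 = 1382.6965
Σ mᵢcᵢTᵢ = 183.0035×100.6 + 35.392×34.5 + 1164.301×48.9 = 76565
T = 76565 / 1382.6965 = 55.37 °C

T_f = 55.4 °C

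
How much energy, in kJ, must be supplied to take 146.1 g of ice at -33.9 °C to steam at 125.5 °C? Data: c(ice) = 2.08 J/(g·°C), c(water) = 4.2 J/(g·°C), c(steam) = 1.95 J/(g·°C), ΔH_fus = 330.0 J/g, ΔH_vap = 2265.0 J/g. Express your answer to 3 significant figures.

q1 (heat ice -33.9→0.0 °C): 146.1 × 2.08 × 33.9 = 10302 J
q2 (melt at 0 °C): 146.1 × 330.0 = 48213 J
q3 (heat water 0.0→100.0 °C): 146.1 × 4.2 × 100.0 = 61362 J
q4 (vaporize at 100 °C): 146.1 × 2265.0 = 330917 J
q5 (heat steam 100.0→125.5 °C): 146.1 × 1.95 × 25.5 = 7265 J
Total: 10302 + 48213 + 61362 + 330917 + 7265 = 458059 J = 458 kJ

q = 458 kJ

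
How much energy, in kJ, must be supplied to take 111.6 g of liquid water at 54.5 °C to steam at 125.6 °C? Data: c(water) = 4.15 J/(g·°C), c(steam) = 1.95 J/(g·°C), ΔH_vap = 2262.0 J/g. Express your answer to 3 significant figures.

q = 279 kJ

q1 (heat water 54.5→100.0 °C): 111.6 × 4.15 × 45.5 = 21073 J
q2 (vaporize at 100 °C): 111.6 × 2262.0 = 252439 J
q3 (heat steam 100.0→125.6 °C): 111.6 × 1.95 × 25.6 = 5571 J
Total: 21073 + 252439 + 5571 = 279083 J = 279 kJ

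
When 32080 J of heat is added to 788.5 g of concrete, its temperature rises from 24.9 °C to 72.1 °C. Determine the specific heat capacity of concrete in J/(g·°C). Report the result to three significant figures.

c = 0.862 J/(g·°C)

c = q / (m ΔT) = 32080 / (788.5 × 47.2)
c = 32080 / 37217.2 = 0.862 J/(g·°C)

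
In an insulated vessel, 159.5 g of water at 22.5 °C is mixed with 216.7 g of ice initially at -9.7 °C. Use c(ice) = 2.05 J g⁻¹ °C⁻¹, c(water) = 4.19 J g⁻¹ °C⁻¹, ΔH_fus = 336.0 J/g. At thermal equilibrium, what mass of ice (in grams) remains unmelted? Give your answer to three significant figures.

m_ice remaining = 185 g

Heat to warm all ice to 0 °C: 216.7×2.05×9.7 = 4309.1 J
Heat released by water cooling to 0 °C: 159.5×4.19×22.5 = 15037 J
15037 J < 4309.1 + 216.7×336.0 = 77120.3 J, so not all ice melts; final T = 0 °C.
Heat left for melting: 15037 − 4309.1 = 10727.9 J
Mass melted = 10727.9 / 336.0 = 31.93 g
Ice remaining = 216.7 − 31.93 = 184.77 g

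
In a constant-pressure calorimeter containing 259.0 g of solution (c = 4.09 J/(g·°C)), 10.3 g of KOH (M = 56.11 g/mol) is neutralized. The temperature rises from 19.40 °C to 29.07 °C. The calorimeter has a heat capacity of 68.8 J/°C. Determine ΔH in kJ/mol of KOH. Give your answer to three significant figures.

ΔH = -59.4 kJ/mol

|ΔT| = |29.07 − 19.40| = 9.67 °C
|q_surr| = (259.0 × 4.09 + 68.8) × 9.67 = 1128.11 × 9.67 = 10910 J
n(KOH) = 10.3 / 56.11 = 0.1836 mol
Temperature rose, so q_rxn = −|q_surr| = -10.91 kJ
ΔH = q_rxn / n = -59.42 kJ/mol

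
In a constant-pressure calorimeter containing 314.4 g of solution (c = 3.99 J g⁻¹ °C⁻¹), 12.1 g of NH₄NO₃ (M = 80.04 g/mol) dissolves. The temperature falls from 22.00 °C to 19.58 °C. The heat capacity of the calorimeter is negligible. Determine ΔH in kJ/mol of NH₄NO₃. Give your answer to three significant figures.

ΔH = 20.1 kJ/mol

|ΔT| = |19.58 − 22.00| = 2.42 °C
|q_surr| = (314.4 × 3.99) × 2.42 = 1254.456 × 2.42 = 3036 J
n(NH₄NO₃) = 12.1 / 80.04 = 0.1512 mol
Temperature fell, so q_rxn = +|q_surr| = 3.036 kJ
ΔH = q_rxn / n = 20.08 kJ/mol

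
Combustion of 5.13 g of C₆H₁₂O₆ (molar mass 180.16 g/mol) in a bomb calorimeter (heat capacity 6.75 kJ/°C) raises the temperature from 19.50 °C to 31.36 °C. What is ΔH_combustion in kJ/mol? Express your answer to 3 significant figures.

ΔT = 31.36 − 19.50 = 11.86 °C
q_cal = C_cal × ΔT = 6.75 × 11.86 = 80.055 kJ
n = 5.13 / 180.16 = 0.02847 mol
q_rxn = −q_cal = -80.055 kJ
ΔH = -80.055 / 0.02847 = -2812 kJ/mol

ΔH = -2810 kJ/mol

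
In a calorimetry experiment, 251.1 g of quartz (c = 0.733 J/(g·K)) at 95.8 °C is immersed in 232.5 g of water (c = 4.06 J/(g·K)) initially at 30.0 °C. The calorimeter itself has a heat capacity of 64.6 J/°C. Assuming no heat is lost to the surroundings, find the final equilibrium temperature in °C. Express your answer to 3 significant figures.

T_f = 40.2 °C

Heat lost by quartz = heat gained by water + calorimeter.
(251.1)(0.733)(95.8 − T) = [(232.5)(4.06) + 64.6](T − 30.0)
184.0563 (95.8 − T) = 1008.55 (T − 30.0)
17633 − 184.0563 T = 1008.55 T − 30257
47890 = 1192.6063 T
T = 40.16 °C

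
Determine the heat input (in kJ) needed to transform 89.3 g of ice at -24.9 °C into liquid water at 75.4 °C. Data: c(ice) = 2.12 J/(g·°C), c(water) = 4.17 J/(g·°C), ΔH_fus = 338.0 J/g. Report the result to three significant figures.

q1 (heat ice -24.9→0.0 °C): 89.3 × 2.12 × 24.9 = 4714 J
q2 (melt at 0 °C): 89.3 × 338.0 = 30183 J
q3 (heat water 0.0→75.4 °C): 89.3 × 4.17 × 75.4 = 28078 J
Total: 4714 + 30183 + 28078 = 62975 J = 63.0 kJ

q = 63.0 kJ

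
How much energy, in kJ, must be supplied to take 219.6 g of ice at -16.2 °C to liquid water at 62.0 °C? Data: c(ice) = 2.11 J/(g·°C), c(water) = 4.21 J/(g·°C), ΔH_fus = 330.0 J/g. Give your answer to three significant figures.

q1 (heat ice -16.2→0.0 °C): 219.6 × 2.11 × 16.2 = 7506 J
q2 (melt at 0 °C): 219.6 × 330.0 = 72468 J
q3 (heat water 0.0→62.0 °C): 219.6 × 4.21 × 62.0 = 57320 J
Total: 7506 + 72468 + 57320 = 137294 J = 137 kJ

q = 137 kJ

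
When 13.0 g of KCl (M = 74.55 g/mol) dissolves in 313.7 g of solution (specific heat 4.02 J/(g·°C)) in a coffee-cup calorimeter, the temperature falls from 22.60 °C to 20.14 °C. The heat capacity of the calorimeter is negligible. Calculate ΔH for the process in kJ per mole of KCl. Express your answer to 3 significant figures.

ΔH = 17.8 kJ/mol

|ΔT| = |20.14 − 22.60| = 2.46 °C
|q_surr| = (313.7 × 4.02) × 2.46 = 1261.074 × 2.46 = 3102 J
n(KCl) = 13.0 / 74.55 = 0.1744 mol
Temperature fell, so q_rxn = +|q_surr| = 3.102 kJ
ΔH = q_rxn / n = 17.79 kJ/mol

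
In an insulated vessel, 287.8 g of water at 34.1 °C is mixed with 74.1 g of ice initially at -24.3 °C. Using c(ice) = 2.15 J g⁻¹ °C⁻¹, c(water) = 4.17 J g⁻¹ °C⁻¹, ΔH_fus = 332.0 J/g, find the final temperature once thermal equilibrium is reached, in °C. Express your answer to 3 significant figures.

T_f = 8.25 °C

Heat to bring ice to 0 °C and melt it: q₁ = 74.1×2.15×24.3 + 74.1×332.0 = 28473 J
Heat the water can supply cooling to 0 °C: 287.8×4.17×34.1 = 40924.3 J > q₁, so all ice melts.
Energy balance: 287.8×4.17×(34.1 − T) = 28473 + 74.1×4.17×(T − 0)
1200.126(34.1 − T) = 28473 + 308.997 T
40924.3 − 28473 = 1509.123 T
T = 12451.3 / 1509.123 = 8.251 °C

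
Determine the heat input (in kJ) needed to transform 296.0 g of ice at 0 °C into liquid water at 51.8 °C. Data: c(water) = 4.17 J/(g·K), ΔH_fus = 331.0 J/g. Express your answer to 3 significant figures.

q = 162 kJ

q1 (melt at 0 °C): 296.0 × 331.0 = 97976 J
q2 (heat water 0.0→51.8 °C): 296.0 × 4.17 × 51.8 = 63938 J
Total: 97976 + 63938 = 161914 J = 162 kJ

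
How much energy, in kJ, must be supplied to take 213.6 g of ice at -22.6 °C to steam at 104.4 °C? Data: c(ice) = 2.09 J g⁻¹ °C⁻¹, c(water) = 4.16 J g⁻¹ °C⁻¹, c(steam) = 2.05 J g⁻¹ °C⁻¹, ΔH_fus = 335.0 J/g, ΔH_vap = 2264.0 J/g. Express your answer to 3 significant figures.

q = 656 kJ

q1 (heat ice -22.6→0.0 °C): 213.6 × 2.09 × 22.6 = 10089 J
q2 (melt at 0 °C): 213.6 × 335.0 = 71556 J
q3 (heat water 0.0→100.0 °C): 213.6 × 4.16 × 100.0 = 88858 J
q4 (vaporize at 100 °C): 213.6 × 2264.0 = 483590 J
q5 (heat steam 100.0→104.4 °C): 213.6 × 2.05 × 4.4 = 1927 J
Total: 10089 + 71556 + 88858 + 483590 + 1927 = 656020 J = 656 kJ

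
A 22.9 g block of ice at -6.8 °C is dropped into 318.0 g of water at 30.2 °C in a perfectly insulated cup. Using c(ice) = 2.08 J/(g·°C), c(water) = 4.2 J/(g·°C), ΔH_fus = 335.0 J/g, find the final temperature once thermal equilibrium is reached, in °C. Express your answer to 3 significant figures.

Heat to bring ice to 0 °C and melt it: q₁ = 22.9×2.08×6.8 + 22.9×335.0 = 7995.4 J
Heat the water can supply cooling to 0 °C: 318.0×4.2×30.2 = 40335.1 J > q₁, so all ice melts.
Energy balance: 318.0×4.2×(30.2 − T) = 7995.4 + 22.9×4.2×(T − 0)
1335.6(30.2 − T) = 7995.4 + 96.18 T
40335.1 − 7995.4 = 1431.78 T
T = 32339.7 / 1431.78 = 22.59 °C

T_f = 22.6 °C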